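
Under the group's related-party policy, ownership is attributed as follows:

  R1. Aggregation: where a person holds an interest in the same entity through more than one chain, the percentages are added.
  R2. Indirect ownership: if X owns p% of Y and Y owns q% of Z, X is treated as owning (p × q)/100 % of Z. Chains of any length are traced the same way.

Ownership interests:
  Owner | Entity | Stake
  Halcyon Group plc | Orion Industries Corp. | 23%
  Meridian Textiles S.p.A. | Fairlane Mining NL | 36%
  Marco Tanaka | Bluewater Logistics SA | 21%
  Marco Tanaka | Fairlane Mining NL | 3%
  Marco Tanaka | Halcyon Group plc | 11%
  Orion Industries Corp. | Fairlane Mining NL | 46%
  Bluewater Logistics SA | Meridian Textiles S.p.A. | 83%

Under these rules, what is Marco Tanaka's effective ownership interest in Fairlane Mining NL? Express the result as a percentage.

Chain via Bluewater Logistics SA → Meridian Textiles S.p.A. (R2): 21% × 83% × 36% = 6.2748% of Fairlane Mining NL.
Chain via Halcyon Group plc → Orion Industries Corp. (R2): 11% × 23% × 46% = 1.1638% of Fairlane Mining NL.
Direct interest in Fairlane Mining NL: 3%.
Aggregating (R1): 6.2748% + 1.1638% + 3% = 10.4386%.

10.4386%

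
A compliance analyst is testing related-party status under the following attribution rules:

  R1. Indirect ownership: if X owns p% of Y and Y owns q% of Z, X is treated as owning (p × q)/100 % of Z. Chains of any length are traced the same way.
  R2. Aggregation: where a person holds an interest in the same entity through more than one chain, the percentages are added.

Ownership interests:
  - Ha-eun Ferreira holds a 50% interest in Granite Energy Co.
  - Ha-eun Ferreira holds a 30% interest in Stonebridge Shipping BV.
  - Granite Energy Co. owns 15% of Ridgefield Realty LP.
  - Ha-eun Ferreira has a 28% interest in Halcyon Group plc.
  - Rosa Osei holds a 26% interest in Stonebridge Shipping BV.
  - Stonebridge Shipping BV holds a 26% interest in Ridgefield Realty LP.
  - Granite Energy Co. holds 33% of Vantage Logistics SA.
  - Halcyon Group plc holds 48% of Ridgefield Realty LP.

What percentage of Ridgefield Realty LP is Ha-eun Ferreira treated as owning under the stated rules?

Chain via Halcyon Group plc (R1): 28% × 48% = 13.44% of Ridgefield Realty LP.
Chain via Stonebridge Shipping BV (R1): 30% × 26% = 7.8% of Ridgefield Realty LP.
Chain via Granite Energy Co. (R1): 50% × 15% = 7.5% of Ridgefield Realty LP.
Aggregating (R2): 13.44% + 7.8% + 7.5% = 28.74%.

28.74%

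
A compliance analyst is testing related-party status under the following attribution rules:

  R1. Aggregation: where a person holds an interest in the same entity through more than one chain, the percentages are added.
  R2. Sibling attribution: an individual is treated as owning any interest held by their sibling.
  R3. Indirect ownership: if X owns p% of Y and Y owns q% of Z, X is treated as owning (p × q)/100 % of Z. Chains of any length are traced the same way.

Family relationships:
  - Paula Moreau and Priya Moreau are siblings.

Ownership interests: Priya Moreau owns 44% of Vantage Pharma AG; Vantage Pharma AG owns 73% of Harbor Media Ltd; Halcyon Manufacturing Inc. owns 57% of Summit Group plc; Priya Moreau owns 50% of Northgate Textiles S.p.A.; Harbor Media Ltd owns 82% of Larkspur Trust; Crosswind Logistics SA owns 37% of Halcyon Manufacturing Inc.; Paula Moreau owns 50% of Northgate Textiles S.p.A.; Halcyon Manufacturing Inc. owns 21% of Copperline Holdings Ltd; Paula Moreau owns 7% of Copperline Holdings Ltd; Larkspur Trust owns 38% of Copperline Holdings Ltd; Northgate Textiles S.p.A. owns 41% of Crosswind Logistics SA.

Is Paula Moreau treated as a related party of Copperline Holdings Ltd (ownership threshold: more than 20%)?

By sibling attribution (R2), Paula Moreau is treated as also owning Priya Moreau's interest in Northgate Textiles S.p.A, giving 50% + 50% = 100%.
By sibling attribution (R2), Paula Moreau is treated as owning Priya Moreau's 44% interest in Vantage Pharma AG.
Chain via Northgate Textiles S.p.A. → Crosswind Logistics SA → Halcyon Manufacturing Inc. (R3): 100% × 41% × 37% × 21% = 3.1857% of Copperline Holdings Ltd.
Direct interest in Copperline Holdings Ltd: 7%.
Chain via Vantage Pharma AG → Harbor Media Ltd → Larkspur Trust (R3): 44% × 73% × 82% × 38% = 10.008592% of Copperline Holdings Ltd.
Aggregating (R1): 3.1857% + 7% + 10.008592% = 20.194292%.
20.194292% exceeds the 20% threshold, so Paula is a related party to Copperline Holdings Ltd.

Yes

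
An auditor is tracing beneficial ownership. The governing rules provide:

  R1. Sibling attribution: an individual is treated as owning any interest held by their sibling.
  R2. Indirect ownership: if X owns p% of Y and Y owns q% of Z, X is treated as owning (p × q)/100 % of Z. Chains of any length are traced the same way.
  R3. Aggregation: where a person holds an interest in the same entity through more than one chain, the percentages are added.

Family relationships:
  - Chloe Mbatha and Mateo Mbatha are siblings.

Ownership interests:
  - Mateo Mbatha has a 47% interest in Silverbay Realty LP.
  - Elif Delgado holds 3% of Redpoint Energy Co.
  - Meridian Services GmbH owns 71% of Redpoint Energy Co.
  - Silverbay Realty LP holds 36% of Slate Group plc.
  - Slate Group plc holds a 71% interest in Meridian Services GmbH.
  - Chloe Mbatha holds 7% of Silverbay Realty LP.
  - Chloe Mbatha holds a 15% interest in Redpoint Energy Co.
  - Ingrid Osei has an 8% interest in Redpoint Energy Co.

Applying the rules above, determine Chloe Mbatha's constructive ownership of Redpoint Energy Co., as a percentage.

By sibling attribution (R1), Chloe Mbatha is treated as also owning Mateo Mbatha's interest in Silverbay Realty LP, giving 7% + 47% = 54%.
Chain via Silverbay Realty LP → Slate Group plc → Meridian Services GmbH (R2): 54% × 36% × 71% × 71% = 9.799704% of Redpoint Energy Co.
Direct interest in Redpoint Energy Co: 15%.
Aggregating (R3): 9.799704% + 15% = 24.799704%.

24.799704%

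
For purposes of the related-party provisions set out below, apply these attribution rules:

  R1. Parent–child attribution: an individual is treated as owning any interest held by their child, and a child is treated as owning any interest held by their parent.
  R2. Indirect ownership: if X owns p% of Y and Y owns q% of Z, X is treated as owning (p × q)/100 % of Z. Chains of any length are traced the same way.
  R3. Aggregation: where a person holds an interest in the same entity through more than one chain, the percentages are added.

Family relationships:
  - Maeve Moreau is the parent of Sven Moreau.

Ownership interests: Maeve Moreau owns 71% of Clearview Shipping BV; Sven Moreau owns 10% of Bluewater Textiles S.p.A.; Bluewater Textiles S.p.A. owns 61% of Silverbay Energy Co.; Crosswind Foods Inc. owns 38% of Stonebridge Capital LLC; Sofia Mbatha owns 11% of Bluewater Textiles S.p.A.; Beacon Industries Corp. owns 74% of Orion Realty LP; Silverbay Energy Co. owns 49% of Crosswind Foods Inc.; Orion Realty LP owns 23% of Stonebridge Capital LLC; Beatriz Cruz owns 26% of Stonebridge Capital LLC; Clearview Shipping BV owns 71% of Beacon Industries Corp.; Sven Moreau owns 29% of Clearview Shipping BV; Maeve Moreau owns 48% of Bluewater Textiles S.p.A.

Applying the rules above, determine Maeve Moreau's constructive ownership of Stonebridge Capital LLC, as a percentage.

By parent–child attribution (R1), Maeve Moreau is treated as also owning Sven Moreau's interest in Bluewater Textiles S.p.A, giving 48% + 10% = 58%.
By parent–child attribution (R1), Maeve Moreau is treated as also owning Sven Moreau's interest in Clearview Shipping BV, giving 71% + 29% = 100%.
Chain via Bluewater Textiles S.p.A. → Silverbay Energy Co. → Crosswind Foods Inc. (R2): 58% × 61% × 49% × 38% = 6.587756% of Stonebridge Capital LLC.
Chain via Clearview Shipping BV → Beacon Industries Corp. → Orion Realty LP (R2): 100% × 71% × 74% × 23% = 12.0842% of Stonebridge Capital LLC.
Aggregating (R3): 6.587756% + 12.0842% = 18.671956%.

18.671956%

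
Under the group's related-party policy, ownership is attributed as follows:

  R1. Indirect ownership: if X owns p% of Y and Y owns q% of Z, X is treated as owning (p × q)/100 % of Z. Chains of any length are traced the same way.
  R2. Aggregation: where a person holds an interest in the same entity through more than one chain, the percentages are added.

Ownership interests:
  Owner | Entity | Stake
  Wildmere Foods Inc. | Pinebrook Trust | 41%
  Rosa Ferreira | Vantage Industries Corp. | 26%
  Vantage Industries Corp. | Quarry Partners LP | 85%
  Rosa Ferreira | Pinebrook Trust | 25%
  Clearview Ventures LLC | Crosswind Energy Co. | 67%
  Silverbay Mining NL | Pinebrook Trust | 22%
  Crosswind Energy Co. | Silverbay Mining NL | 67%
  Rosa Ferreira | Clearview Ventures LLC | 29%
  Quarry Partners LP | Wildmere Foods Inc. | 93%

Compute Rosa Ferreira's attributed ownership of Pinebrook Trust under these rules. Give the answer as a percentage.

36.290712%

Chain via Vantage Industries Corp. → Quarry Partners LP → Wildmere Foods Inc. (R1): 26% × 85% × 93% × 41% = 8.42673% of Pinebrook Trust.
Chain via Clearview Ventures LLC → Crosswind Energy Co. → Silverbay Mining NL (R1): 29% × 67% × 67% × 22% = 2.863982% of Pinebrook Trust.
Direct interest in Pinebrook Trust: 25%.
Aggregating (R2): 8.42673% + 2.863982% + 25% = 36.290712%.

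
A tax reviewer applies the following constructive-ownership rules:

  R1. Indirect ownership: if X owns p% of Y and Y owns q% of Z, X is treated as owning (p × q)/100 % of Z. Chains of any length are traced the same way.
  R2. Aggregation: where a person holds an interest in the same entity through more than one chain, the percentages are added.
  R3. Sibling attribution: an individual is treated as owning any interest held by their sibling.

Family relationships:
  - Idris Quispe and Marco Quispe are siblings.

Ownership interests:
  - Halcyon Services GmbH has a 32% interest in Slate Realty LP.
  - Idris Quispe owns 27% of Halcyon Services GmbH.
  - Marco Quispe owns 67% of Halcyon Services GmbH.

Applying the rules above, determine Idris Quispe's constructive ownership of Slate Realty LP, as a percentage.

30.08%

By sibling attribution (R3), Idris Quispe is treated as also owning Marco Quispe's interest in Halcyon Services GmbH, giving 27% + 67% = 94%.
Chain via Halcyon Services GmbH (R1): 94% × 32% = 30.08% of Slate Realty LP.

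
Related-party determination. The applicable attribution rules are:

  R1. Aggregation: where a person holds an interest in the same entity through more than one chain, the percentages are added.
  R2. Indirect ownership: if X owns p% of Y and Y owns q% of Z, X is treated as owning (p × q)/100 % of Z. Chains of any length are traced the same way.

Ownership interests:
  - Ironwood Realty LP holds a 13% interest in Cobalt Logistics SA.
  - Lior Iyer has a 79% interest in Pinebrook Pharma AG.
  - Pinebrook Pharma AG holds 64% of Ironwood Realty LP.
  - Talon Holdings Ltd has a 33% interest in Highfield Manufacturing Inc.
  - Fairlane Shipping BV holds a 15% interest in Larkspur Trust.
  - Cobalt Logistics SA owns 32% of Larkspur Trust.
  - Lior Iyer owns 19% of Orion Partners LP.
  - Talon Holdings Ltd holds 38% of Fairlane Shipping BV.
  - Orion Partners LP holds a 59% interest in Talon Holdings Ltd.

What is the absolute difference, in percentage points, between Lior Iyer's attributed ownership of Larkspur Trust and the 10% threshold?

7.257734

Chain via Orion Partners LP → Talon Holdings Ltd → Fairlane Shipping BV (R2): 19% × 59% × 38% × 15% = 0.63897% of Larkspur Trust.
Chain via Pinebrook Pharma AG → Ironwood Realty LP → Cobalt Logistics SA (R2): 79% × 64% × 13% × 32% = 2.103296% of Larkspur Trust.
Aggregating (R1): 0.63897% + 2.103296% = 2.742266%.
2.742266% falls short of the 10% threshold by 7.257734 percentage points.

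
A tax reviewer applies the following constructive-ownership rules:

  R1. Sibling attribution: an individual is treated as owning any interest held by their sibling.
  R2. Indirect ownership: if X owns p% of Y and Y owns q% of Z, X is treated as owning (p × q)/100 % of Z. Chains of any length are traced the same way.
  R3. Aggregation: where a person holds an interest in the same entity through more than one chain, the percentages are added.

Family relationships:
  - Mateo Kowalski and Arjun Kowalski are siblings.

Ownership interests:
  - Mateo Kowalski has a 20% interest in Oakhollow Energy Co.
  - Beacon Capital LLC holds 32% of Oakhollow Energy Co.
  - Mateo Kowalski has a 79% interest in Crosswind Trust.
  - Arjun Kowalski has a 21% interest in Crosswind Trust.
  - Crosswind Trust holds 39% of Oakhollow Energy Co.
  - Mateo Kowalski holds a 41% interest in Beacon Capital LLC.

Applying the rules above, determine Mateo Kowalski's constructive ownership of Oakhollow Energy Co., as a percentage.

72.12%

By sibling attribution (R1), Mateo Kowalski is treated as also owning Arjun Kowalski's interest in Crosswind Trust, giving 79% + 21% = 100%.
Chain via Crosswind Trust (R2): 100% × 39% = 39% of Oakhollow Energy Co.
Chain via Beacon Capital LLC (R2): 41% × 32% = 13.12% of Oakhollow Energy Co.
Direct interest in Oakhollow Energy Co: 20%.
Aggregating (R3): 39% + 13.12% + 20% = 72.12%.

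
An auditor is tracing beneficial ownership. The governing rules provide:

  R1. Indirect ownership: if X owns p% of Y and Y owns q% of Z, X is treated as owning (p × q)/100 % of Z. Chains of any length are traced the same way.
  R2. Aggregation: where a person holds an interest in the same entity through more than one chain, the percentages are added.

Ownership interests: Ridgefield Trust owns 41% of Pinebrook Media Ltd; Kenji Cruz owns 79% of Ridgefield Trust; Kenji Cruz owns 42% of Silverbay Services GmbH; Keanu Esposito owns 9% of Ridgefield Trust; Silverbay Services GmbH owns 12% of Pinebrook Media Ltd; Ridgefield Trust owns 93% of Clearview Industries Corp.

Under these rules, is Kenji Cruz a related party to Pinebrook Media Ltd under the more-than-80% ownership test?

No

Chain via Ridgefield Trust (R1): 79% × 41% = 32.39% of Pinebrook Media Ltd.
Chain via Silverbay Services GmbH (R1): 42% × 12% = 5.04% of Pinebrook Media Ltd.
Aggregating (R2): 32.39% + 5.04% = 37.43%.
37.43% does not exceed the 80% threshold, so Kenji is not a related party to Pinebrook Media Ltd.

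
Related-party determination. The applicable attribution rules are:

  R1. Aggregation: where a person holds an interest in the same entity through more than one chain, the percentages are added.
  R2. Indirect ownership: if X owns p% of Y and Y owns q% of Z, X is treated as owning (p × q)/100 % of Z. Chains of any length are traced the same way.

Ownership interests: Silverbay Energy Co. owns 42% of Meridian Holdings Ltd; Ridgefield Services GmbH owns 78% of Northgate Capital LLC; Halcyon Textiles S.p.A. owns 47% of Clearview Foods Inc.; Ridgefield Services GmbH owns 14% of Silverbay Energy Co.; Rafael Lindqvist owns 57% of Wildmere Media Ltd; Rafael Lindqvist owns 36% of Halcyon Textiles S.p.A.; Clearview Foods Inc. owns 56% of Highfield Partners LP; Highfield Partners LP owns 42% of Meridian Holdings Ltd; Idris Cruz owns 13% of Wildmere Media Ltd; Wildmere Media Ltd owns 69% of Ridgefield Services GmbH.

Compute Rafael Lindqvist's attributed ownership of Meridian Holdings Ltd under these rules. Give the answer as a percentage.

Chain via Wildmere Media Ltd → Ridgefield Services GmbH → Silverbay Energy Co. (R2): 57% × 69% × 14% × 42% = 2.312604% of Meridian Holdings Ltd.
Chain via Halcyon Textiles S.p.A. → Clearview Foods Inc. → Highfield Partners LP (R2): 36% × 47% × 56% × 42% = 3.979584% of Meridian Holdings Ltd.
Aggregating (R1): 2.312604% + 3.979584% = 6.292188%.

6.292188%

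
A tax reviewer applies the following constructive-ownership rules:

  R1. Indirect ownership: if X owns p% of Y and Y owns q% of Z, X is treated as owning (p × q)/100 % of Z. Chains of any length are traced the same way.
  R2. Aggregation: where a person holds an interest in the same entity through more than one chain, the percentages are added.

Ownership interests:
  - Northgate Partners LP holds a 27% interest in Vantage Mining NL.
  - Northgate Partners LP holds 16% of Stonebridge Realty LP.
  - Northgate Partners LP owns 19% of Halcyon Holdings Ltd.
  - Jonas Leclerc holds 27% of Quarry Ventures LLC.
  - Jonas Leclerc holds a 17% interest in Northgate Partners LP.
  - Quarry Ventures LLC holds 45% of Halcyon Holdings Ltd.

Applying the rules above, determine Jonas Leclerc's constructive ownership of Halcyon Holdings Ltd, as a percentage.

15.38%

Chain via Northgate Partners LP (R1): 17% × 19% = 3.23% of Halcyon Holdings Ltd.
Chain via Quarry Ventures LLC (R1): 27% × 45% = 12.15% of Halcyon Holdings Ltd.
Aggregating (R2): 3.23% + 12.15% = 15.38%.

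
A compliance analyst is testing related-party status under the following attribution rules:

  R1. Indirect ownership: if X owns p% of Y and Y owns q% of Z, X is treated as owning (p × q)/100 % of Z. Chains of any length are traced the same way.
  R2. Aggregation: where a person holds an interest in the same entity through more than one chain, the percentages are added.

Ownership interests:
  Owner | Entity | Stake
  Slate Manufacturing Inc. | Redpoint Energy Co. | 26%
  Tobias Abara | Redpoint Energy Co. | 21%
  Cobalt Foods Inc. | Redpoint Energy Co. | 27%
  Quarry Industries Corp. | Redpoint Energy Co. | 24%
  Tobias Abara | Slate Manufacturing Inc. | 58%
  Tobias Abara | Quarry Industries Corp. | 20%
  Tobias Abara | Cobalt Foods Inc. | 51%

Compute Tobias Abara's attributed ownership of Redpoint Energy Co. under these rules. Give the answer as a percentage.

54.65%

Chain via Slate Manufacturing Inc. (R1): 58% × 26% = 15.08% of Redpoint Energy Co.
Chain via Cobalt Foods Inc. (R1): 51% × 27% = 13.77% of Redpoint Energy Co.
Chain via Quarry Industries Corp. (R1): 20% × 24% = 4.8% of Redpoint Energy Co.
Direct interest in Redpoint Energy Co: 21%.
Aggregating (R2): 15.08% + 13.77% + 4.8% + 21% = 54.65%.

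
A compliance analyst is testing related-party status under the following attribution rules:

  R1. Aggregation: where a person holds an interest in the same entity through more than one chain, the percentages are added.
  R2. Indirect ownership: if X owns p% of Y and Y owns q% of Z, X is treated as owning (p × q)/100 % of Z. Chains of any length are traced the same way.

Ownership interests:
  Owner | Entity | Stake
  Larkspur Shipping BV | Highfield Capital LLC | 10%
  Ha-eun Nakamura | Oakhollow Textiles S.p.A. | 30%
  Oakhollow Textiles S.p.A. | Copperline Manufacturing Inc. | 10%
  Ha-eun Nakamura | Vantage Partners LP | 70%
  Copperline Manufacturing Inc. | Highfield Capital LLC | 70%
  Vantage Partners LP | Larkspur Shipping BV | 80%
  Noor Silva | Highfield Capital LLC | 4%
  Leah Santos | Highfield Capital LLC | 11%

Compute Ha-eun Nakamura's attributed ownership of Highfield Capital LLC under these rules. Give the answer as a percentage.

Chain via Oakhollow Textiles S.p.A. → Copperline Manufacturing Inc. (R2): 30% × 10% × 70% = 2.1% of Highfield Capital LLC.
Chain via Vantage Partners LP → Larkspur Shipping BV (R2): 70% × 80% × 10% = 5.6% of Highfield Capital LLC.
Aggregating (R1): 2.1% + 5.6% = 7.7%.

7.7%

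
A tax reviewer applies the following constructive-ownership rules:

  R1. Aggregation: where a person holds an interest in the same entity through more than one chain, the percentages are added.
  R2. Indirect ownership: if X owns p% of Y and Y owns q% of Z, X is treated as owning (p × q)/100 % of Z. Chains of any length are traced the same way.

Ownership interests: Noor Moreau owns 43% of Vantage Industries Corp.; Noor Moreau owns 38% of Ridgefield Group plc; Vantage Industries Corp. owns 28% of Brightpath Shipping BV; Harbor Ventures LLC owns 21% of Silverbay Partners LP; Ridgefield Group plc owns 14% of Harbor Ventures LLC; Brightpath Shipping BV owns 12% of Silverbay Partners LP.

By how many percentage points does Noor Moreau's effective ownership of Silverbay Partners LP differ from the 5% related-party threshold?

Chain via Ridgefield Group plc → Harbor Ventures LLC (R2): 38% × 14% × 21% = 1.1172% of Silverbay Partners LP.
Chain via Vantage Industries Corp. → Brightpath Shipping BV (R2): 43% × 28% × 12% = 1.4448% of Silverbay Partners LP.
Aggregating (R1): 1.1172% + 1.4448% = 2.562%.
2.562% falls short of the 5% threshold by 2.438 percentage points.

2.438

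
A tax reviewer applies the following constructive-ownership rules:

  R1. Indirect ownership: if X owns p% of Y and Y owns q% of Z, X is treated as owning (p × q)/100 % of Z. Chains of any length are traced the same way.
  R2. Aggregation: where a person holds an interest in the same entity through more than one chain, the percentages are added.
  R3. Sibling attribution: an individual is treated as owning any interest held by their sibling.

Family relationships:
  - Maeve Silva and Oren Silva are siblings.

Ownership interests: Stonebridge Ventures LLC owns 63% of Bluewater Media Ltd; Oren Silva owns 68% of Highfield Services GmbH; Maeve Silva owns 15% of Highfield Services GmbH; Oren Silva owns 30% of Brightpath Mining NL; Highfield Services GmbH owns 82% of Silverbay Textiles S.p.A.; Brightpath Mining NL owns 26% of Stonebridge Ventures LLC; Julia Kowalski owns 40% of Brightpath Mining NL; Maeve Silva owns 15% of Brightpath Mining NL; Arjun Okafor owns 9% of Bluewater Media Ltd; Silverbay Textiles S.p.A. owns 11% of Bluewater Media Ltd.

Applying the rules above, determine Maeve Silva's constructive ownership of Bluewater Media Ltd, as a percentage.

14.8576%

By sibling attribution (R3), Maeve Silva is treated as also owning Oren Silva's interest in Brightpath Mining NL, giving 15% + 30% = 45%.
By sibling attribution (R3), Maeve Silva is treated as also owning Oren Silva's interest in Highfield Services GmbH, giving 15% + 68% = 83%.
Chain via Brightpath Mining NL → Stonebridge Ventures LLC (R1): 45% × 26% × 63% = 7.371% of Bluewater Media Ltd.
Chain via Highfield Services GmbH → Silverbay Textiles S.p.A. (R1): 83% × 82% × 11% = 7.4866% of Bluewater Media Ltd.
Aggregating (R2): 7.371% + 7.4866% = 14.8576%.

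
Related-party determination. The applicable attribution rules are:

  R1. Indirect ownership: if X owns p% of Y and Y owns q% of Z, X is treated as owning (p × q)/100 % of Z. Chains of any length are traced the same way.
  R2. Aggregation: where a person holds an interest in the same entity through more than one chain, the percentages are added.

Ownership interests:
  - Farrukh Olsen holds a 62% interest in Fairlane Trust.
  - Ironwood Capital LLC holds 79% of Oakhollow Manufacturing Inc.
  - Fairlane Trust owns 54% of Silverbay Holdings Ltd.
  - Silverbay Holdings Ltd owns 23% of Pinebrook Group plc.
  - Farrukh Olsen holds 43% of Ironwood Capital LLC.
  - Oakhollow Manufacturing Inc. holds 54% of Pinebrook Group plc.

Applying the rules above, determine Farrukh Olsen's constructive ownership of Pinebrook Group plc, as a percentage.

Chain via Fairlane Trust → Silverbay Holdings Ltd (R1): 62% × 54% × 23% = 7.7004% of Pinebrook Group plc.
Chain via Ironwood Capital LLC → Oakhollow Manufacturing Inc. (R1): 43% × 79% × 54% = 18.3438% of Pinebrook Group plc.
Aggregating (R2): 7.7004% + 18.3438% = 26.0442%.

26.0442%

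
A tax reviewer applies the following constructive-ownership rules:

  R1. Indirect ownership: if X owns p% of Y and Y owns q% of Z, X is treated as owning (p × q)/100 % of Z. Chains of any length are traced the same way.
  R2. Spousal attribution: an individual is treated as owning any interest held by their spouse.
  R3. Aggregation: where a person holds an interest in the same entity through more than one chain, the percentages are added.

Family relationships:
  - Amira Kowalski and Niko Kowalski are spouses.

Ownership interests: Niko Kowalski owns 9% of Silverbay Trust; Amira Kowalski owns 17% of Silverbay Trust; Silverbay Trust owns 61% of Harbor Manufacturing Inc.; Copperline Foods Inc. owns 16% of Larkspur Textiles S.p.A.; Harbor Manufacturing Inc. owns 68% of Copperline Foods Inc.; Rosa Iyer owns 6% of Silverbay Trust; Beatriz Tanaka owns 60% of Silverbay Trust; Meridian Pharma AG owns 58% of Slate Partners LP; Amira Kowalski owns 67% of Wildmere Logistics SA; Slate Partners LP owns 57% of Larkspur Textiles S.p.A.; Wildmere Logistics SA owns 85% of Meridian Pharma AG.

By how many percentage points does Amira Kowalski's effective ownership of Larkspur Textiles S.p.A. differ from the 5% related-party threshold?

By spousal attribution (R2), Amira Kowalski is treated as also owning Niko Kowalski's interest in Silverbay Trust, giving 17% + 9% = 26%.
Chain via Wildmere Logistics SA → Meridian Pharma AG → Slate Partners LP (R1): 67% × 85% × 58% × 57% = 18.82767% of Larkspur Textiles S.p.A.
Chain via Silverbay Trust → Harbor Manufacturing Inc. → Copperline Foods Inc. (R1): 26% × 61% × 68% × 16% = 1.725568% of Larkspur Textiles S.p.A.
Aggregating (R3): 18.82767% + 1.725568% = 20.553238%.
20.553238% exceeds the 5% threshold by 15.553238 percentage points.

15.553238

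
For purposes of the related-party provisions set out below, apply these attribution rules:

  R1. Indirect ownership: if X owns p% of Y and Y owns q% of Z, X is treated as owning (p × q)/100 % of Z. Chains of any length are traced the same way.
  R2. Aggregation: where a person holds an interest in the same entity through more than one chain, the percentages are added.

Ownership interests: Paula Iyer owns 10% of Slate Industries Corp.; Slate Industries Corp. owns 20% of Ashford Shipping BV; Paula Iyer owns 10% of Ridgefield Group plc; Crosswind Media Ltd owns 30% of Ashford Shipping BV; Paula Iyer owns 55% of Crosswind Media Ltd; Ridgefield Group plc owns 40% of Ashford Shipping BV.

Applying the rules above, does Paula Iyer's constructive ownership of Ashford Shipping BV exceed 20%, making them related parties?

Chain via Slate Industries Corp. (R1): 10% × 20% = 2% of Ashford Shipping BV.
Chain via Ridgefield Group plc (R1): 10% × 40% = 4% of Ashford Shipping BV.
Chain via Crosswind Media Ltd (R1): 55% × 30% = 16.5% of Ashford Shipping BV.
Aggregating (R2): 2% + 4% + 16.5% = 22.5%.
22.5% exceeds the 20% threshold, so Paula is a related party to Ashford Shipping BV.

Yes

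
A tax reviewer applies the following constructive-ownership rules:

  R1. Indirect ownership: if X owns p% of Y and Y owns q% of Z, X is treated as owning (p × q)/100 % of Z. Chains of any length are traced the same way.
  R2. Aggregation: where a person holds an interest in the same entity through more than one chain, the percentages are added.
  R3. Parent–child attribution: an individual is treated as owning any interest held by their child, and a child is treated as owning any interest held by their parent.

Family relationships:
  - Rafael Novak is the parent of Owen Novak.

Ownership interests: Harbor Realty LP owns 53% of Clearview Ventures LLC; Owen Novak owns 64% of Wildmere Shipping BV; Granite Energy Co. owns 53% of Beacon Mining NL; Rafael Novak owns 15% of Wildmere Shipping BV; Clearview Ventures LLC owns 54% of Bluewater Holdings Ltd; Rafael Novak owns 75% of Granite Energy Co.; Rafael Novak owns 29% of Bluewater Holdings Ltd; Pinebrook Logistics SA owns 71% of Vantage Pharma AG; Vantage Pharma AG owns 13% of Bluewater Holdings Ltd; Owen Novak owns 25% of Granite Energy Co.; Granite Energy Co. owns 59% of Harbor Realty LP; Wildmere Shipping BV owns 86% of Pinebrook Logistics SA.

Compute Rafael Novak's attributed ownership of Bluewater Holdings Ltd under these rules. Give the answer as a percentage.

By parent–child attribution (R3), Rafael Novak is treated as also owning Owen Novak's interest in Wildmere Shipping BV, giving 15% + 64% = 79%.
By parent–child attribution (R3), Rafael Novak is treated as also owning Owen Novak's interest in Granite Energy Co, giving 75% + 25% = 100%.
Chain via Wildmere Shipping BV → Pinebrook Logistics SA → Vantage Pharma AG (R1): 79% × 86% × 71% × 13% = 6.270862% of Bluewater Holdings Ltd.
Chain via Granite Energy Co. → Harbor Realty LP → Clearview Ventures LLC (R1): 100% × 59% × 53% × 54% = 16.8858% of Bluewater Holdings Ltd.
Direct interest in Bluewater Holdings Ltd: 29%.
Aggregating (R2): 6.270862% + 16.8858% + 29% = 52.156662%.

52.156662%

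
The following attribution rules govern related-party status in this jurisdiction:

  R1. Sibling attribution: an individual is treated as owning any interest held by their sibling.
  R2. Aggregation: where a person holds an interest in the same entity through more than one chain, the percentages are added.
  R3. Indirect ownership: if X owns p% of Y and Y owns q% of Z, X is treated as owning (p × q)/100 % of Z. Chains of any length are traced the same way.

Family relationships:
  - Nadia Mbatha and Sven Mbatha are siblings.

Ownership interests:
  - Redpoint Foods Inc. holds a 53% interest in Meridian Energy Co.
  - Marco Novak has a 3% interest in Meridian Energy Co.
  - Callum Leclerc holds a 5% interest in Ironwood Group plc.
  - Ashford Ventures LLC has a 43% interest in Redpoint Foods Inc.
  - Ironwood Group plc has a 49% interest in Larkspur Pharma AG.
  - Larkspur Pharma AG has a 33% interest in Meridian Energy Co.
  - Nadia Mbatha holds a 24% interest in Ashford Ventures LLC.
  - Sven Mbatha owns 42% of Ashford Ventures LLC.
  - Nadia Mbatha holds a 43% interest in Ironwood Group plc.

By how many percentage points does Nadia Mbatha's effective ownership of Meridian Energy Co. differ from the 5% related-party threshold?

16.9945

By sibling attribution (R1), Nadia Mbatha is treated as also owning Sven Mbatha's interest in Ashford Ventures LLC, giving 24% + 42% = 66%.
Chain via Ashford Ventures LLC → Redpoint Foods Inc. (R3): 66% × 43% × 53% = 15.0414% of Meridian Energy Co.
Chain via Ironwood Group plc → Larkspur Pharma AG (R3): 43% × 49% × 33% = 6.9531% of Meridian Energy Co.
Aggregating (R2): 15.0414% + 6.9531% = 21.9945%.
21.9945% exceeds the 5% threshold by 16.9945 percentage points.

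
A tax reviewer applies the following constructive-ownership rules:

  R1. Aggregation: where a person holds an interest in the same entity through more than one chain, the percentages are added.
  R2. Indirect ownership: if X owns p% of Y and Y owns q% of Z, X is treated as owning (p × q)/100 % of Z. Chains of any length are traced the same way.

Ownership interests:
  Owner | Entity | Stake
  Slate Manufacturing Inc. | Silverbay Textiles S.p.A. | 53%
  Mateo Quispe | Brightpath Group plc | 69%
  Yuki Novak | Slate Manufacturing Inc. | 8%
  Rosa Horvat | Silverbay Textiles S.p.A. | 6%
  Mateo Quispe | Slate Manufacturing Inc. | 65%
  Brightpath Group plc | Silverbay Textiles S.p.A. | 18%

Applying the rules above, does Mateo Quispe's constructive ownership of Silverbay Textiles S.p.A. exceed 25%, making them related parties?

Chain via Brightpath Group plc (R2): 69% × 18% = 12.42% of Silverbay Textiles S.p.A.
Chain via Slate Manufacturing Inc. (R2): 65% × 53% = 34.45% of Silverbay Textiles S.p.A.
Aggregating (R1): 12.42% + 34.45% = 46.87%.
46.87% exceeds the 25% threshold, so Mateo is a related party to Silverbay Textiles S.p.A.

Yes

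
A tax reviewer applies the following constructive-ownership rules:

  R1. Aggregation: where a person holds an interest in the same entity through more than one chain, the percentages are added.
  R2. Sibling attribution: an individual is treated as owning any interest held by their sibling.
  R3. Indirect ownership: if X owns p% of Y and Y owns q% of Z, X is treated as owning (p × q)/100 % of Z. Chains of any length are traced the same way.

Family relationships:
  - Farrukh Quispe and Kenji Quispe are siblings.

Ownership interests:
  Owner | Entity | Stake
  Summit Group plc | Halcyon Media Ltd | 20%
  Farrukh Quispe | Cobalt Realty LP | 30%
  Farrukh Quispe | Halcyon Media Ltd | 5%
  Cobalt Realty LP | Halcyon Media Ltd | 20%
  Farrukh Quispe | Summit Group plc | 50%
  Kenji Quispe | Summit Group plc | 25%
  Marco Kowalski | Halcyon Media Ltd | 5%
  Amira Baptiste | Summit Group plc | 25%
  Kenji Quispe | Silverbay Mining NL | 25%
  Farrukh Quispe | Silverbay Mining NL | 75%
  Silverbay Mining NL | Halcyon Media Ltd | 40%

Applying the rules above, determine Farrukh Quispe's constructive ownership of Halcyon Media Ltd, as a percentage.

66%

By sibling attribution (R2), Farrukh Quispe is treated as also owning Kenji Quispe's interest in Silverbay Mining NL, giving 75% + 25% = 100%.
By sibling attribution (R2), Farrukh Quispe is treated as also owning Kenji Quispe's interest in Summit Group plc, giving 50% + 25% = 75%.
Chain via Silverbay Mining NL (R3): 100% × 40% = 40% of Halcyon Media Ltd.
Chain via Cobalt Realty LP (R3): 30% × 20% = 6% of Halcyon Media Ltd.
Chain via Summit Group plc (R3): 75% × 20% = 15% of Halcyon Media Ltd.
Direct interest in Halcyon Media Ltd: 5%.
Aggregating (R1): 40% + 6% + 15% + 5% = 66%.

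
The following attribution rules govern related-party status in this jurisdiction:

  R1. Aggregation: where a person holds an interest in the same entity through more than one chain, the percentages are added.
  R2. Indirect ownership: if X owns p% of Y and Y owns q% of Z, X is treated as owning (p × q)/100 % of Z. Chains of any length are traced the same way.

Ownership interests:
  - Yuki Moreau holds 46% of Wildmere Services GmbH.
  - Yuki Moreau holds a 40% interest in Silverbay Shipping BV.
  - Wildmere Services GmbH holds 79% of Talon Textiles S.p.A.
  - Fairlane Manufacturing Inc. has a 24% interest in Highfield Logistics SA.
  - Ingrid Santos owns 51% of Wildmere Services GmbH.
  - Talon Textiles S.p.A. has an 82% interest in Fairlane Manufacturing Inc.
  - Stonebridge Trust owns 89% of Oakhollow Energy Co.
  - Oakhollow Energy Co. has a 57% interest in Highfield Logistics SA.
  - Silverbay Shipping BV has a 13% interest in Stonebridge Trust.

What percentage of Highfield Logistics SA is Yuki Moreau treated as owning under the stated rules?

9.789672%

Chain via Wildmere Services GmbH → Talon Textiles S.p.A. → Fairlane Manufacturing Inc. (R2): 46% × 79% × 82% × 24% = 7.151712% of Highfield Logistics SA.
Chain via Silverbay Shipping BV → Stonebridge Trust → Oakhollow Energy Co. (R2): 40% × 13% × 89% × 57% = 2.63796% of Highfield Logistics SA.
Aggregating (R1): 7.151712% + 2.63796% = 9.789672%.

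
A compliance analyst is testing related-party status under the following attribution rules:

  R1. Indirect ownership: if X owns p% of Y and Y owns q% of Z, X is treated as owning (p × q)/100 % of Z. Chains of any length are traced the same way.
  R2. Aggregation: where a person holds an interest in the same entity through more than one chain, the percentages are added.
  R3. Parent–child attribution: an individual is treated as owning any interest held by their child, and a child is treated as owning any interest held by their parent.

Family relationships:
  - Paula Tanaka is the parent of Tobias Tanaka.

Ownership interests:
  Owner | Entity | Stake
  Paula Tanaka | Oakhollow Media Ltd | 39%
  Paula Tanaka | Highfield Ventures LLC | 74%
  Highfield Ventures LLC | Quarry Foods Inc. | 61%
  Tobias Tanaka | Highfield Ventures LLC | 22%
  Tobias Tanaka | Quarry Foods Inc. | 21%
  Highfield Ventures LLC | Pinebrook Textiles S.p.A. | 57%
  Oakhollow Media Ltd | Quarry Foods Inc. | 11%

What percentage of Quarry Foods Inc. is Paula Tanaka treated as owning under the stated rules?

By parent–child attribution (R3), Paula Tanaka is treated as also owning Tobias Tanaka's interest in Highfield Ventures LLC, giving 74% + 22% = 96%.
By parent–child attribution (R3), Paula Tanaka is treated as owning Tobias Tanaka's 21% interest in Quarry Foods Inc.
Chain via Highfield Ventures LLC (R1): 96% × 61% = 58.56% of Quarry Foods Inc.
Chain via Oakhollow Media Ltd (R1): 39% × 11% = 4.29% of Quarry Foods Inc.
Direct interest in Quarry Foods Inc: 21%.
Aggregating (R2): 58.56% + 4.29% + 21% = 83.85%.

83.85%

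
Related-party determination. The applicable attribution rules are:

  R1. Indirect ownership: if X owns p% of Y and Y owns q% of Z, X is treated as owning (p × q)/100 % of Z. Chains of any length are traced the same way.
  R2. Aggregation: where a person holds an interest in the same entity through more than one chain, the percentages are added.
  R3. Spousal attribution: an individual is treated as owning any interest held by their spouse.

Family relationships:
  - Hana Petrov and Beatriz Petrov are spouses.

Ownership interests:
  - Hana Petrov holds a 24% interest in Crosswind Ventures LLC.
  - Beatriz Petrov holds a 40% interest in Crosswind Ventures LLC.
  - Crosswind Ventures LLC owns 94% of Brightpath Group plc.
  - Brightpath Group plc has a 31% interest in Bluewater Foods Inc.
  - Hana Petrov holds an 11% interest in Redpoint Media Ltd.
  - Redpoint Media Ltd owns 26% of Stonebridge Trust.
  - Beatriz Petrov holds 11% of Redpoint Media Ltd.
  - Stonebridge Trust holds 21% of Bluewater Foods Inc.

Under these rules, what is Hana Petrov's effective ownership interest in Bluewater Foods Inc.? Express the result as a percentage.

By spousal attribution (R3), Hana Petrov is treated as also owning Beatriz Petrov's interest in Redpoint Media Ltd, giving 11% + 11% = 22%.
By spousal attribution (R3), Hana Petrov is treated as also owning Beatriz Petrov's interest in Crosswind Ventures LLC, giving 24% + 40% = 64%.
Chain via Redpoint Media Ltd → Stonebridge Trust (R1): 22% × 26% × 21% = 1.2012% of Bluewater Foods Inc.
Chain via Crosswind Ventures LLC → Brightpath Group plc (R1): 64% × 94% × 31% = 18.6496% of Bluewater Foods Inc.
Aggregating (R2): 1.2012% + 18.6496% = 19.8508%.

19.8508%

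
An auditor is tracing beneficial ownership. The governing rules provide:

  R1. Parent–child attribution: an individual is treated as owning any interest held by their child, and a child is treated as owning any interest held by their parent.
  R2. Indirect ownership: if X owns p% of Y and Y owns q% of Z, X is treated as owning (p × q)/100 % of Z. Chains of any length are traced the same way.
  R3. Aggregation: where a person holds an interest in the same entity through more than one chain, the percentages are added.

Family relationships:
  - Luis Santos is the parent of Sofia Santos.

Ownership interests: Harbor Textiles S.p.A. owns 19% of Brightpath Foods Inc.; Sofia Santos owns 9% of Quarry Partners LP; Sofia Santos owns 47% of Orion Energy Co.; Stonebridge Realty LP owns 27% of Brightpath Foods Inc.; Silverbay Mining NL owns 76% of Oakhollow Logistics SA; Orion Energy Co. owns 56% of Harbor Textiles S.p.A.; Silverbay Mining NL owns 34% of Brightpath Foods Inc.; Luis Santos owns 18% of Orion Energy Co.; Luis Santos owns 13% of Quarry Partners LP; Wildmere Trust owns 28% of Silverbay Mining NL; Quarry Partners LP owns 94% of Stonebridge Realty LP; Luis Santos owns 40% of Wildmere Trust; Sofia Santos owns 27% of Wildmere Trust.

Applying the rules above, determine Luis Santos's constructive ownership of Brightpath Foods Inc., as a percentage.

By parent–child attribution (R1), Luis Santos is treated as also owning Sofia Santos's interest in Wildmere Trust, giving 40% + 27% = 67%.
By parent–child attribution (R1), Luis Santos is treated as also owning Sofia Santos's interest in Orion Energy Co, giving 18% + 47% = 65%.
By parent–child attribution (R1), Luis Santos is treated as also owning Sofia Santos's interest in Quarry Partners LP, giving 13% + 9% = 22%.
Chain via Wildmere Trust → Silverbay Mining NL (R2): 67% × 28% × 34% = 6.3784% of Brightpath Foods Inc.
Chain via Orion Energy Co. → Harbor Textiles S.p.A. (R2): 65% × 56% × 19% = 6.916% of Brightpath Foods Inc.
Chain via Quarry Partners LP → Stonebridge Realty LP (R2): 22% × 94% × 27% = 5.5836% of Brightpath Foods Inc.
Aggregating (R3): 6.3784% + 6.916% + 5.5836% = 18.878%.

18.878%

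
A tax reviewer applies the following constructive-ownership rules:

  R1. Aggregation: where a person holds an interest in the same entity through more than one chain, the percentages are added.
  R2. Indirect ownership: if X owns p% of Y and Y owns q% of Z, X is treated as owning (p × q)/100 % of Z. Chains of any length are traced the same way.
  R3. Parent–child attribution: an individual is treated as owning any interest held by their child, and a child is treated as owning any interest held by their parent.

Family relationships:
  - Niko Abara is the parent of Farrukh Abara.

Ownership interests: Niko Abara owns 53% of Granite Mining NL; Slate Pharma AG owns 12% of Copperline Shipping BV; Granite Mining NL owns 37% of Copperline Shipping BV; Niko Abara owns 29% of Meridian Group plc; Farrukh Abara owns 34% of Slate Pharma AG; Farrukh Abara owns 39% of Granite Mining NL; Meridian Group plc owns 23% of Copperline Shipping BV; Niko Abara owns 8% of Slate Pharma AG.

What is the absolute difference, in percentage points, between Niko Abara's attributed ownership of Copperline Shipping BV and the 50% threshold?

By parent–child attribution (R3), Niko Abara is treated as also owning Farrukh Abara's interest in Slate Pharma AG, giving 8% + 34% = 42%.
By parent–child attribution (R3), Niko Abara is treated as also owning Farrukh Abara's interest in Granite Mining NL, giving 53% + 39% = 92%.
Chain via Slate Pharma AG (R2): 42% × 12% = 5.04% of Copperline Shipping BV.
Chain via Granite Mining NL (R2): 92% × 37% = 34.04% of Copperline Shipping BV.
Chain via Meridian Group plc (R2): 29% × 23% = 6.67% of Copperline Shipping BV.
Aggregating (R1): 5.04% + 34.04% + 6.67% = 45.75%.
45.75% falls short of the 50% threshold by 4.25 percentage points.

4.25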